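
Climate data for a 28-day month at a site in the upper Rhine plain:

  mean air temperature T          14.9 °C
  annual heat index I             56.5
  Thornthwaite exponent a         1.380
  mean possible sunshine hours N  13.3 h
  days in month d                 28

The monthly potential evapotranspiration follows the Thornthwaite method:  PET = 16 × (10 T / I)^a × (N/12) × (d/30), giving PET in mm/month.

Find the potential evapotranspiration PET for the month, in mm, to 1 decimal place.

10T/I = 10 × 14.9 / 56.5 = 2.6372
(10T/I)^a = 2.6372^1.380 = 3.8122
Uncorrected PET = 16 × 3.8122 = 60.995 mm
Correction = (N/12)(d/30) = (13.3/12)(28/30) = 1.0344
PET = 60.995 × 1.0344 = 63.093 mm/month

63.1 mm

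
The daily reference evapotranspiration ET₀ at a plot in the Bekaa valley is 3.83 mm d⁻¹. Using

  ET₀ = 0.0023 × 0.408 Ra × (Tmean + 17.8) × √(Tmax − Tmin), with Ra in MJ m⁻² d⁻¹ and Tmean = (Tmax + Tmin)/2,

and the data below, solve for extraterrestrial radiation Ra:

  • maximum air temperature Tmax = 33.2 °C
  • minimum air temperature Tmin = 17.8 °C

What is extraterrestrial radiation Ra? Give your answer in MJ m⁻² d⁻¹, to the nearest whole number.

24 MJ m⁻² d⁻¹

Tmean = (33.2+17.8)/2 = 25.50 °C; ΔT = 15.4
Ra = ET₀ / [0.0023 × 0.408 × (Tmean+17.8) × √ΔT]
   = 3.83 / (0.0023 × 0.408 × 43.30 × 3.9243) = 24.019 MJ m⁻² d⁻¹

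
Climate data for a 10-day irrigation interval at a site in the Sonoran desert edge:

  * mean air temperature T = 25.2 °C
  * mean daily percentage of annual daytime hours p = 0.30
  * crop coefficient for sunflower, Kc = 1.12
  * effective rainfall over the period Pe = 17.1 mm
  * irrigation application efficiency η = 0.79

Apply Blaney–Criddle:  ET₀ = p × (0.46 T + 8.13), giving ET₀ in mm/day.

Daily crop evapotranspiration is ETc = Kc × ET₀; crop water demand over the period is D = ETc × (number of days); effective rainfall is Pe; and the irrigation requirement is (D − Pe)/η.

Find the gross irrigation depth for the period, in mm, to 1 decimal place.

ET₀ = 0.30 × (0.46 × 25.2 + 8.13) = 0.30 × 19.722 = 5.9166 mm/d
ETc = Kc × ET₀ = 1.12 × 5.9166 = 6.6266 mm/d
Crop demand D = ETc × 10 d = 6.6266 × 10 = 66.266 mm
D − Pe = 66.266 − 17.1 = 49.166 mm
Gross irrigation = 49.166 / 0.79 = 62.235 mm

62.2 mm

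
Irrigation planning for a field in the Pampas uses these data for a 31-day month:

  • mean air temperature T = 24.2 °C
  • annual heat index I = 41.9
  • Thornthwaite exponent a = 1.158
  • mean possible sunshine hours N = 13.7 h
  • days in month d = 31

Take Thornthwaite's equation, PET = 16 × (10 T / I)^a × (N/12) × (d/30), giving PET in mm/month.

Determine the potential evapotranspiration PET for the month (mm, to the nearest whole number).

10T/I = 10 × 24.2 / 41.9 = 5.7757
(10T/I)^a = 5.7757^1.158 = 7.6197
Uncorrected PET = 16 × 7.6197 = 121.915 mm
Correction = (N/12)(d/30) = (13.7/12)(31/30) = 1.1797
PET = 121.915 × 1.1797 = 143.823 mm/month

144 mm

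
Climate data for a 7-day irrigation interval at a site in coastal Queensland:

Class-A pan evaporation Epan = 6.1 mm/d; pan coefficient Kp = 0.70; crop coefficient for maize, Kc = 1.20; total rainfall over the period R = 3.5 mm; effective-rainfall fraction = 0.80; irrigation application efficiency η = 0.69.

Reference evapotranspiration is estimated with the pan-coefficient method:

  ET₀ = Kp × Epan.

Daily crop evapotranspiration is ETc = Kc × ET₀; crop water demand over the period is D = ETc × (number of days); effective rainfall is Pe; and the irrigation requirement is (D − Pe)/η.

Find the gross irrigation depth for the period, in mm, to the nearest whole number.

48 mm

ET₀ = 0.70 × 6.1 = 4.2700 mm/d
ETc = Kc × ET₀ = 1.20 × 4.2700 = 5.1240 mm/d
Crop demand D = ETc × 7 d = 5.1240 × 7 = 35.868 mm
Pe = 0.80 × 3.5 = 2.800 mm
D − Pe = 35.868 − 2.800 = 33.068 mm
Gross irrigation = 33.068 / 0.69 = 47.925 mm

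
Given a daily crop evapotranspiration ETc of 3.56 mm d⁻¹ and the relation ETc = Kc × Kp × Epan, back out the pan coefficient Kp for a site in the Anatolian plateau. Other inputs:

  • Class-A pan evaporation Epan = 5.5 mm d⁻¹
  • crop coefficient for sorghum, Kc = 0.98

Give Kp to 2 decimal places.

ETc = Kc × Kp × Epan  ⇒  Kp = ETc / (Kc × Epan)
Kp = 3.56 / (0.98 × 5.5) = 3.56 / 5.390 = 0.6605

0.66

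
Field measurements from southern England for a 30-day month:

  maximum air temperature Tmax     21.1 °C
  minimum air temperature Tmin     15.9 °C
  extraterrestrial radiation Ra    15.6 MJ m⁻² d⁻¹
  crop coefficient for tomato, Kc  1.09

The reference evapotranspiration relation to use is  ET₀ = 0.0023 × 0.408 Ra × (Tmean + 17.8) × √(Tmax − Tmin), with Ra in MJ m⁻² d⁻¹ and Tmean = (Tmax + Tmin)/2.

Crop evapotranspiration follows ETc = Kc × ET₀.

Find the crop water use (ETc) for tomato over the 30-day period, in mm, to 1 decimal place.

Tmean = (21.1 + 15.9)/2 = 18.50 °C
0.408 Ra = 0.408 × 15.6 = 6.3648 mm/d equivalent
ET₀ = 0.0023 × 6.3648 × (18.50 + 17.8) × √5.2 = 0.0023 × 6.3648 × 36.30 × 2.2804 = 1.2118 mm/d
ETc = Kc × ET₀ = 1.09 × 1.2118 = 1.3209 mm/d
Over 30 days: 1.3209 × 30 = 39.627 mm

39.6 mm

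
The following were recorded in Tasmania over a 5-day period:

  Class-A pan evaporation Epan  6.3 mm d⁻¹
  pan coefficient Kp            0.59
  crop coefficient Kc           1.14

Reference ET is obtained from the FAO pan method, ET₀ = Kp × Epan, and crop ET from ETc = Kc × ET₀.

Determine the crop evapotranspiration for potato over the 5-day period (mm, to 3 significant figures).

ET₀ = 0.59 × 6.3 = 3.7170 mm/d
ETc = Kc × ET₀ = 1.14 × 3.7170 = 4.2374 mm/d
Over 5 days: 4.2374 × 5 = 21.187 mm

21.2 mm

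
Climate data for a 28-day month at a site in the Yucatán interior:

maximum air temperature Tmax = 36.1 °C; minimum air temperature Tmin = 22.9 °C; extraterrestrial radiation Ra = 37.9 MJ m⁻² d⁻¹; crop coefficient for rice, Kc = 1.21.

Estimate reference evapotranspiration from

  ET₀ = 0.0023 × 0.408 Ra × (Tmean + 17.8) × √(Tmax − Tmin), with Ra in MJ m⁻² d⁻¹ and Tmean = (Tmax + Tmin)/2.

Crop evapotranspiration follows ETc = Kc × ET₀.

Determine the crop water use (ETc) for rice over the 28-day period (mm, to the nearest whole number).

Tmean = (36.1 + 22.9)/2 = 29.50 °C
0.408 Ra = 0.408 × 37.9 = 15.4632 mm/d equivalent
ET₀ = 0.0023 × 15.4632 × (29.50 + 17.8) × √13.2 = 0.0023 × 15.4632 × 47.30 × 3.6332 = 6.1119 mm/d
ETc = Kc × ET₀ = 1.21 × 6.1119 = 7.3954 mm/d
Over 28 days: 7.3954 × 28 = 207.071 mm

207 mm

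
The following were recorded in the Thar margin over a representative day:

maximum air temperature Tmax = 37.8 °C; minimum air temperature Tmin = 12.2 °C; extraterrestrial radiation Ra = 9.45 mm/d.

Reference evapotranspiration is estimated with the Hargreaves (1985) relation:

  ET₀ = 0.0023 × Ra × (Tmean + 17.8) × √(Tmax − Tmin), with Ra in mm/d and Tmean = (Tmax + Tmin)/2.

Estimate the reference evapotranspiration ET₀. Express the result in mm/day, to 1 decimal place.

4.7 mm/day

Tmean = (37.8 + 12.2)/2 = 25.00 °C
ET₀ = 0.0023 × 9.45 × (25.00 + 17.8) × √25.6 = 0.0023 × 9.45 × 42.80 × 5.0596 = 4.7067 mm/d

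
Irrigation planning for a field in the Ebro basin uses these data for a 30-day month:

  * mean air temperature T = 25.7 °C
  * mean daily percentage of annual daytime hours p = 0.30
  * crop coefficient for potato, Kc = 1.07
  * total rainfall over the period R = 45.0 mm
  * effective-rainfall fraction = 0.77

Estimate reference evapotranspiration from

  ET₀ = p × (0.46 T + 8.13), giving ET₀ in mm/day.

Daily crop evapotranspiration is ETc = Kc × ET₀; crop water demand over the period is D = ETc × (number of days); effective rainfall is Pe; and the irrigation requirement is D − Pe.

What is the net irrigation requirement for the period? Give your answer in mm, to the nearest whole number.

157 mm

ET₀ = 0.30 × (0.46 × 25.7 + 8.13) = 0.30 × 19.952 = 5.9856 mm/d
ETc = Kc × ET₀ = 1.07 × 5.9856 = 6.4046 mm/d
Crop demand D = ETc × 30 d = 6.4046 × 30 = 192.138 mm
Pe = 0.77 × 45.0 = 34.650 mm
D − Pe = 192.138 − 34.650 = 157.488 mm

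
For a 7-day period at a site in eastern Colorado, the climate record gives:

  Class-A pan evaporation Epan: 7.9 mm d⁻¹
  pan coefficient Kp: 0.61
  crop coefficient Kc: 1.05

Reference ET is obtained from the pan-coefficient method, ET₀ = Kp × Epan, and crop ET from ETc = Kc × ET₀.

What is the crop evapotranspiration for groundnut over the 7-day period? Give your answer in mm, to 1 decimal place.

35.4 mm

ET₀ = 0.61 × 7.9 = 4.8190 mm/d
ETc = Kc × ET₀ = 1.05 × 4.8190 = 5.0600 mm/d
Over 7 days: 5.0600 × 7 = 35.420 mm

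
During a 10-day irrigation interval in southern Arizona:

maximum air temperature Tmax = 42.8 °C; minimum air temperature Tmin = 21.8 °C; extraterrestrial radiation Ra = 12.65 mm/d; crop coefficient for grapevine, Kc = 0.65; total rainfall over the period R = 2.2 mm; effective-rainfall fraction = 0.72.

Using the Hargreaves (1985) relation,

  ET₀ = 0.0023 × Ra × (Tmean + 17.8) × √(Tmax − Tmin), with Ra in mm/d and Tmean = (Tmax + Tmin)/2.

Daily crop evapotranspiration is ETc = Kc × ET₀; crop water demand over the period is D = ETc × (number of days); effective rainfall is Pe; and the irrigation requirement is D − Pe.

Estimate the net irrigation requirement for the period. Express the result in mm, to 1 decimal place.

41.8 mm

Tmean = (42.8 + 21.8)/2 = 32.30 °C
ET₀ = 0.0023 × 12.65 × (32.30 + 17.8) × √21.0 = 0.0023 × 12.65 × 50.10 × 4.5826 = 6.6799 mm/d
ETc = Kc × ET₀ = 0.65 × 6.6799 = 4.3419 mm/d
Crop demand D = ETc × 10 d = 4.3419 × 10 = 43.419 mm
Pe = 0.72 × 2.2 = 1.584 mm
D − Pe = 43.419 − 1.584 = 41.835 mm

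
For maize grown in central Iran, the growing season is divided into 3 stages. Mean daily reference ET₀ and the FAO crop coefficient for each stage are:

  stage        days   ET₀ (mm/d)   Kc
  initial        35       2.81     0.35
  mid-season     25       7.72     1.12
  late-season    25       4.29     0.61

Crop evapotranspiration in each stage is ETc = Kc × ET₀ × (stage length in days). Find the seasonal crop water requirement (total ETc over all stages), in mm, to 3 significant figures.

initial: 0.35 × 2.81 × 35 = 34.42 mm
mid-season: 1.12 × 7.72 × 25 = 216.16 mm
late-season: 0.61 × 4.29 × 25 = 65.42 mm
Seasonal total = 316.00 mm

316 mm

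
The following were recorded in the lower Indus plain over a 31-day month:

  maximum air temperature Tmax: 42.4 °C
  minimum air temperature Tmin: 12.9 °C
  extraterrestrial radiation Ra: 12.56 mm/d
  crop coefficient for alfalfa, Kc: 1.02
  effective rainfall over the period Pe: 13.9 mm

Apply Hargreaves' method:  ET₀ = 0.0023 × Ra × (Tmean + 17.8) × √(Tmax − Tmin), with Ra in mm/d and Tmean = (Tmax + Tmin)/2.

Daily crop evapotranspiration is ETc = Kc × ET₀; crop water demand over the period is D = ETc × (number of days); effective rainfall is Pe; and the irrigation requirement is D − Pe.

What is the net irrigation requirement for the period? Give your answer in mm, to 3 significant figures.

212 mm

Tmean = (42.4 + 12.9)/2 = 27.65 °C
ET₀ = 0.0023 × 12.56 × (27.65 + 17.8) × √29.5 = 0.0023 × 12.56 × 45.45 × 5.4314 = 7.1312 mm/d
ETc = Kc × ET₀ = 1.02 × 7.1312 = 7.2738 mm/d
Crop demand D = ETc × 31 d = 7.2738 × 31 = 225.488 mm
D − Pe = 225.488 − 13.9 = 211.588 mm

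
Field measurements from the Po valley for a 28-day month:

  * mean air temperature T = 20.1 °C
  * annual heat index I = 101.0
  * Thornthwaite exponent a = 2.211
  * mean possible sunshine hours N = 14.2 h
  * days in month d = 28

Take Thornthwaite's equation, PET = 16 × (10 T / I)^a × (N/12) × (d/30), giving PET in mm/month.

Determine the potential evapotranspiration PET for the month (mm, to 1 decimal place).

80.9 mm

10T/I = 10 × 20.1 / 101.0 = 1.9901
(10T/I)^a = 1.9901^2.211 = 4.5794
Uncorrected PET = 16 × 4.5794 = 73.270 mm
Correction = (N/12)(d/30) = (14.2/12)(28/30) = 1.1044
PET = 73.270 × 1.1044 = 80.919 mm/month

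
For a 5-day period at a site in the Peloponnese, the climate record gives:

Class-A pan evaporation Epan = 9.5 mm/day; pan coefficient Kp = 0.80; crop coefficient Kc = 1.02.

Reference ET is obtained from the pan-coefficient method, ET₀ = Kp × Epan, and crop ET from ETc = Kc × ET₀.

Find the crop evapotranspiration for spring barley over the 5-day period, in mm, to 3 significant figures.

38.8 mm

ET₀ = 0.80 × 9.5 = 7.6000 mm/d
ETc = Kc × ET₀ = 1.02 × 7.6000 = 7.7520 mm/d
Over 5 days: 7.7520 × 5 = 38.760 mm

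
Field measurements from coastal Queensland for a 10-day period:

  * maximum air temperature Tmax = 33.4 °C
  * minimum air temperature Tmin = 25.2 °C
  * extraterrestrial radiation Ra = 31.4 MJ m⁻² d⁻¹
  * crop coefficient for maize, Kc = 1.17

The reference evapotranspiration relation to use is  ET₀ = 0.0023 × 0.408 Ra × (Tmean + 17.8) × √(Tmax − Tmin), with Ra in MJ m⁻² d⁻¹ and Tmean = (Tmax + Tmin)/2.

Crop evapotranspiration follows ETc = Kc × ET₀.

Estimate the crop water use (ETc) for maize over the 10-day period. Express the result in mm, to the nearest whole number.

46 mm

Tmean = (33.4 + 25.2)/2 = 29.30 °C
0.408 Ra = 0.408 × 31.4 = 12.8112 mm/d equivalent
ET₀ = 0.0023 × 12.8112 × (29.30 + 17.8) × √8.2 = 0.0023 × 12.8112 × 47.10 × 2.8636 = 3.9742 mm/d
ETc = Kc × ET₀ = 1.17 × 3.9742 = 4.6498 mm/d
Over 10 days: 4.6498 × 10 = 46.498 mm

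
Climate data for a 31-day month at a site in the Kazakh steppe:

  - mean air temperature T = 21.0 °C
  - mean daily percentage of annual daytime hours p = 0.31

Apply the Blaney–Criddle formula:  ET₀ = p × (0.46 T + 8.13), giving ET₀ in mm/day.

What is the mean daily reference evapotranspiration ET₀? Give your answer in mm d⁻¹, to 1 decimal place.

ET₀ = 0.31 × (0.46 × 21.0 + 8.13) = 0.31 × 17.790 = 5.5149 mm/d

5.5 mm d⁻¹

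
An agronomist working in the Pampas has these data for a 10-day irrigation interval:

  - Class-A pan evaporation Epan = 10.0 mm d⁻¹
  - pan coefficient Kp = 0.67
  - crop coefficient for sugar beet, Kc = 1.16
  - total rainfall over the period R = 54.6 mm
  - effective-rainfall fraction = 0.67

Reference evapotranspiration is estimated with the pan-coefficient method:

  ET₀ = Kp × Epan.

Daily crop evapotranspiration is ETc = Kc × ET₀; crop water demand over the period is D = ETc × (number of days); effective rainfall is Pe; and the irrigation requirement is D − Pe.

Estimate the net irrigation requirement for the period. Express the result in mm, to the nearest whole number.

ET₀ = 0.67 × 10.0 = 6.7000 mm/d
ETc = Kc × ET₀ = 1.16 × 6.7000 = 7.7720 mm/d
Crop demand D = ETc × 10 d = 7.7720 × 10 = 77.720 mm
Pe = 0.67 × 54.6 = 36.582 mm
D − Pe = 77.720 − 36.582 = 41.138 mm

41 mm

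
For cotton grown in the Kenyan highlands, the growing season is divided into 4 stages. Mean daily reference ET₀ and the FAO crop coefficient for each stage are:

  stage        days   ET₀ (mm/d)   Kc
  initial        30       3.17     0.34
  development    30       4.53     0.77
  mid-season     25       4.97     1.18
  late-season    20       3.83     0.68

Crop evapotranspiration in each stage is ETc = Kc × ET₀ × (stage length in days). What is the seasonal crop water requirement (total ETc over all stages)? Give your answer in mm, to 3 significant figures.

initial: 0.34 × 3.17 × 30 = 32.33 mm
development: 0.77 × 4.53 × 30 = 104.64 mm
mid-season: 1.18 × 4.97 × 25 = 146.62 mm
late-season: 0.68 × 3.83 × 20 = 52.09 mm
Seasonal total = 335.68 mm

336 mm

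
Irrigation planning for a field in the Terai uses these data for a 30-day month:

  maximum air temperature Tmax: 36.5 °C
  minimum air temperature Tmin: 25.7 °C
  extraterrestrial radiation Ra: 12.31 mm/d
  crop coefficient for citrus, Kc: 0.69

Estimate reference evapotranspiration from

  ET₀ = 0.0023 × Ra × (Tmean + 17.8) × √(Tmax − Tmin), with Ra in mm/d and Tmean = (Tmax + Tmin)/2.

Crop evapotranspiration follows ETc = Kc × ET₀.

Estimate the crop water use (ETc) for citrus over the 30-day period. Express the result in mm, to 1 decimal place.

94.2 mm

Tmean = (36.5 + 25.7)/2 = 31.10 °C
ET₀ = 0.0023 × 12.31 × (31.10 + 17.8) × √10.8 = 0.0023 × 12.31 × 48.90 × 3.2863 = 4.5499 mm/d
ETc = Kc × ET₀ = 0.69 × 4.5499 = 3.1394 mm/d
Over 30 days: 3.1394 × 30 = 94.182 mm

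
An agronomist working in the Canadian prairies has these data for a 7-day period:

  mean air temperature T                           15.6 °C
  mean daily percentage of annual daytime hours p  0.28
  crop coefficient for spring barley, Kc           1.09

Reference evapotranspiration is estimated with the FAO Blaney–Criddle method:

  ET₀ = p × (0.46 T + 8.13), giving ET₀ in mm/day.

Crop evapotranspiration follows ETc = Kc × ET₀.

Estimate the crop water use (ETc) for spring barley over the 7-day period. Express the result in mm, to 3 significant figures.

32.7 mm

ET₀ = 0.28 × (0.46 × 15.6 + 8.13) = 0.28 × 15.306 = 4.2857 mm/d
ETc = Kc × ET₀ = 1.09 × 4.2857 = 4.6714 mm/d
Over 7 days: 4.6714 × 7 = 32.700 mm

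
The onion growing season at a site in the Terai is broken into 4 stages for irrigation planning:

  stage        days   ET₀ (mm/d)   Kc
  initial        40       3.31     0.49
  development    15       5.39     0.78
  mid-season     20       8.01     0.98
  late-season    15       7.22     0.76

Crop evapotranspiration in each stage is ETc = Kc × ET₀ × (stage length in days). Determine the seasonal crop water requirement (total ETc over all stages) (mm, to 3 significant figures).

initial: 0.49 × 3.31 × 40 = 64.88 mm
development: 0.78 × 5.39 × 15 = 63.06 mm
mid-season: 0.98 × 8.01 × 20 = 157.00 mm
late-season: 0.76 × 7.22 × 15 = 82.31 mm
Seasonal total = 367.25 mm

367 mm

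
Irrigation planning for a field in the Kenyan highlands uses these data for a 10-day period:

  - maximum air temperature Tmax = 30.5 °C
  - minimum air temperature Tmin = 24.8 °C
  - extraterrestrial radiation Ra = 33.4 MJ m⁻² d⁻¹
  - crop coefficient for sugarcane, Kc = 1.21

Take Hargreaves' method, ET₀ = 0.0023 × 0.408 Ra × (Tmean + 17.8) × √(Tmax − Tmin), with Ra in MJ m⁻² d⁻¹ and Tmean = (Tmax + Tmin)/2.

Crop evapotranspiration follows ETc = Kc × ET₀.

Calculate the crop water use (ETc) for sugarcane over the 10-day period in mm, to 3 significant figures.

41.2 mm

Tmean = (30.5 + 24.8)/2 = 27.65 °C
0.408 Ra = 0.408 × 33.4 = 13.6272 mm/d equivalent
ET₀ = 0.0023 × 13.6272 × (27.65 + 17.8) × √5.7 = 0.0023 × 13.6272 × 45.45 × 2.3875 = 3.4010 mm/d
ETc = Kc × ET₀ = 1.21 × 3.4010 = 4.1152 mm/d
Over 10 days: 4.1152 × 10 = 41.152 mm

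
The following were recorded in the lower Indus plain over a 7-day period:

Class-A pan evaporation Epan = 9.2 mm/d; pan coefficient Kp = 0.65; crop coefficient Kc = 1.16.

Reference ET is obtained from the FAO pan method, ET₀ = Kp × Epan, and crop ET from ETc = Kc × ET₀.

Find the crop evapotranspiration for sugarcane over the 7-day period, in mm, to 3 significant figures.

ET₀ = 0.65 × 9.2 = 5.9800 mm/d
ETc = Kc × ET₀ = 1.16 × 5.9800 = 6.9368 mm/d
Over 7 days: 6.9368 × 7 = 48.558 mm

48.6 mm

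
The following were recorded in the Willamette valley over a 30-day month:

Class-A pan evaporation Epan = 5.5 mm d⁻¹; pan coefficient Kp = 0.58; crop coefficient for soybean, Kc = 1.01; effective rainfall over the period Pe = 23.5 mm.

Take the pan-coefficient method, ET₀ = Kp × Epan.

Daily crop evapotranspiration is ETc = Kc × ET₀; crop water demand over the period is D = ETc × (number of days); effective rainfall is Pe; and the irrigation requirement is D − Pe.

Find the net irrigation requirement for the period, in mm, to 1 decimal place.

73.2 mm

ET₀ = 0.58 × 5.5 = 3.1900 mm/d
ETc = Kc × ET₀ = 1.01 × 3.1900 = 3.2219 mm/d
Crop demand D = ETc × 30 d = 3.2219 × 30 = 96.657 mm
D − Pe = 96.657 − 23.5 = 73.157 mm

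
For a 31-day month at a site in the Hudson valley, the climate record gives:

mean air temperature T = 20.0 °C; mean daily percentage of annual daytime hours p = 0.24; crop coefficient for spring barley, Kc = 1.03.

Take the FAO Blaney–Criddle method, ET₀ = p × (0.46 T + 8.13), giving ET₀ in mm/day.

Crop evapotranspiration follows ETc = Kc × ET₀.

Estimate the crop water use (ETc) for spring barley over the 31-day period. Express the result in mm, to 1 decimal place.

132.8 mm

ET₀ = 0.24 × (0.46 × 20.0 + 8.13) = 0.24 × 17.330 = 4.1592 mm/d
ETc = Kc × ET₀ = 1.03 × 4.1592 = 4.2840 mm/d
Over 31 days: 4.2840 × 31 = 132.804 mm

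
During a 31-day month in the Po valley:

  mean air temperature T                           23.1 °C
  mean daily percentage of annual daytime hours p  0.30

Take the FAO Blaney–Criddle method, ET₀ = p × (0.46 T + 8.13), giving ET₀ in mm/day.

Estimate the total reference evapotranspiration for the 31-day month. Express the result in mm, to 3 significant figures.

174 mm

ET₀ = 0.30 × (0.46 × 23.1 + 8.13) = 0.30 × 18.756 = 5.6268 mm/d
Monthly total = 5.6268 × 31 = 174.431 mm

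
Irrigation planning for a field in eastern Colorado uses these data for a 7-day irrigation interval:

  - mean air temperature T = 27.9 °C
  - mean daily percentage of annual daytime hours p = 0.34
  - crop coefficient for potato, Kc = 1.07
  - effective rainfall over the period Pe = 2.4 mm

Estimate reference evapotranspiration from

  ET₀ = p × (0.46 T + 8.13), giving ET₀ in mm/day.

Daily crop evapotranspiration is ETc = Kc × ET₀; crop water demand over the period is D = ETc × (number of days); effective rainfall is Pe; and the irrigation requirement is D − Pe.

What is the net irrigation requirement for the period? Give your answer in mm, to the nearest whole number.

51 mm

ET₀ = 0.34 × (0.46 × 27.9 + 8.13) = 0.34 × 20.964 = 7.1278 mm/d
ETc = Kc × ET₀ = 1.07 × 7.1278 = 7.6267 mm/d
Crop demand D = ETc × 7 d = 7.6267 × 7 = 53.387 mm
D − Pe = 53.387 − 2.4 = 50.987 mm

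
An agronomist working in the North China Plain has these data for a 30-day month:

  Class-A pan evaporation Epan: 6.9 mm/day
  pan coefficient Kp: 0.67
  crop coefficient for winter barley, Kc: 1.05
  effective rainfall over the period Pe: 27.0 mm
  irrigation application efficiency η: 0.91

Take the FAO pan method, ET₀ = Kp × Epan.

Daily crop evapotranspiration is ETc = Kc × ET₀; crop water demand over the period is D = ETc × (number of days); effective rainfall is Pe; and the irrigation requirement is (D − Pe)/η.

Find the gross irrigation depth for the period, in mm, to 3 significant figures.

130 mm

ET₀ = 0.67 × 6.9 = 4.6230 mm/d
ETc = Kc × ET₀ = 1.05 × 4.6230 = 4.8542 mm/d
Crop demand D = ETc × 30 d = 4.8542 × 30 = 145.626 mm
D − Pe = 145.626 − 27.0 = 118.626 mm
Gross irrigation = 118.626 / 0.91 = 130.358 mm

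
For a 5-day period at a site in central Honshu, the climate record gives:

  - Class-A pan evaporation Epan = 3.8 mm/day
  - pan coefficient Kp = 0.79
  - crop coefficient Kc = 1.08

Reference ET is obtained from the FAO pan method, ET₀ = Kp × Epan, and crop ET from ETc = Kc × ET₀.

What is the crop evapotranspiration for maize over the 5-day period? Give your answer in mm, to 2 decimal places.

16.21 mm

ET₀ = 0.79 × 3.8 = 3.0020 mm/d
ETc = Kc × ET₀ = 1.08 × 3.0020 = 3.2422 mm/d
Over 5 days: 3.2422 × 5 = 16.211 mm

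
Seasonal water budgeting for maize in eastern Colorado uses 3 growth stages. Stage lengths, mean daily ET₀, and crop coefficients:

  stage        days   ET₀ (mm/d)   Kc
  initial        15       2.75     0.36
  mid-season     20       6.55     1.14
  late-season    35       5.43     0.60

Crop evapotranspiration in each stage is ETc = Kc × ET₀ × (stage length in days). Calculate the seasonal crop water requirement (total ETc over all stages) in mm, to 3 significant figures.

278 mm

initial: 0.36 × 2.75 × 15 = 14.85 mm
mid-season: 1.14 × 6.55 × 20 = 149.34 mm
late-season: 0.60 × 5.43 × 35 = 114.03 mm
Seasonal total = 278.22 mm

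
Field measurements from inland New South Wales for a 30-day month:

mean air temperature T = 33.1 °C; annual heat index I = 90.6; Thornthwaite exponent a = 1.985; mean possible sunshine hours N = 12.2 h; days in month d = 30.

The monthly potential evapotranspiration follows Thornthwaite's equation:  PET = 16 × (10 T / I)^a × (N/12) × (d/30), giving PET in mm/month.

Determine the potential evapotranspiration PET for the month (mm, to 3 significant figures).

10T/I = 10 × 33.1 / 90.6 = 3.6534
(10T/I)^a = 3.6534^1.985 = 13.0904
Uncorrected PET = 16 × 13.0904 = 209.446 mm
Correction = (N/12)(d/30) = (12.2/12)(30/30) = 1.0167
PET = 209.446 × 1.0167 = 212.944 mm/month

213 mm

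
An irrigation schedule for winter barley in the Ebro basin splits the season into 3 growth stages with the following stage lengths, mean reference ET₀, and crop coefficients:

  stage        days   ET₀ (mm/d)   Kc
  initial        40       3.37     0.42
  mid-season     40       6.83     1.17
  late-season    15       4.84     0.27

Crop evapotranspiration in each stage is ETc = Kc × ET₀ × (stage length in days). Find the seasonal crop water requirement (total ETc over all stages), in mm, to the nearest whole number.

396 mm

initial: 0.42 × 3.37 × 40 = 56.62 mm
mid-season: 1.17 × 6.83 × 40 = 319.64 mm
late-season: 0.27 × 4.84 × 15 = 19.60 mm
Seasonal total = 395.86 mm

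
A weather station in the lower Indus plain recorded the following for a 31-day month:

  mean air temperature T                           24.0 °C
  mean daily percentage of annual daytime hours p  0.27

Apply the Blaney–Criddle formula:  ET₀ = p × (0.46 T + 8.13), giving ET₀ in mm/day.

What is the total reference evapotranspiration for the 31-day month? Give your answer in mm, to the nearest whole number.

160 mm

ET₀ = 0.27 × (0.46 × 24.0 + 8.13) = 0.27 × 19.170 = 5.1759 mm/d
Monthly total = 5.1759 × 31 = 160.453 mm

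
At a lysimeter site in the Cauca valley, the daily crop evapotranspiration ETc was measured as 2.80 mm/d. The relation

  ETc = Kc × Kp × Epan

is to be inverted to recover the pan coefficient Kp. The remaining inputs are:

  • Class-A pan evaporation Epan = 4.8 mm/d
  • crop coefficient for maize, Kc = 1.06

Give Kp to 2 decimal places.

ETc = Kc × Kp × Epan  ⇒  Kp = ETc / (Kc × Epan)
Kp = 2.80 / (1.06 × 4.8) = 2.80 / 5.088 = 0.5503

0.55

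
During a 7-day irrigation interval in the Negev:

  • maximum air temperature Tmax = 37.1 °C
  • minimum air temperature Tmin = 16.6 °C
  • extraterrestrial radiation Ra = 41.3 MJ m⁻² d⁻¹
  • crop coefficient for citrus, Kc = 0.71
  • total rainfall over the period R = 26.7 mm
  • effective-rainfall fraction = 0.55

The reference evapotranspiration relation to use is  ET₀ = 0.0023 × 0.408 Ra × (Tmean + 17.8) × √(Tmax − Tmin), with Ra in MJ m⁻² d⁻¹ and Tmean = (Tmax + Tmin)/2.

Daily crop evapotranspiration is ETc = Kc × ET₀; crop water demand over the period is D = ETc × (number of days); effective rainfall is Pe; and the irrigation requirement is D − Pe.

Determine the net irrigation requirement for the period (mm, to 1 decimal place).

24.3 mm

Tmean = (37.1 + 16.6)/2 = 26.85 °C
0.408 Ra = 0.408 × 41.3 = 16.8504 mm/d equivalent
ET₀ = 0.0023 × 16.8504 × (26.85 + 17.8) × √20.5 = 0.0023 × 16.8504 × 44.65 × 4.5277 = 7.8350 mm/d
ETc = Kc × ET₀ = 0.71 × 7.8350 = 5.5629 mm/d
Crop demand D = ETc × 7 d = 5.5629 × 7 = 38.940 mm
Pe = 0.55 × 26.7 = 14.685 mm
D − Pe = 38.940 − 14.685 = 24.255 mm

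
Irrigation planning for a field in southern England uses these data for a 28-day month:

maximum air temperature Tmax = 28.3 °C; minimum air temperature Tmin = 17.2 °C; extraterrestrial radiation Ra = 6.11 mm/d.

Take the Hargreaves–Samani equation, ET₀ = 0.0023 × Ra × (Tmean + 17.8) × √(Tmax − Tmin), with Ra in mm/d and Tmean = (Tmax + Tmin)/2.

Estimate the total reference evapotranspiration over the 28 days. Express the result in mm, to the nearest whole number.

53 mm

Tmean = (28.3 + 17.2)/2 = 22.75 °C
ET₀ = 0.0023 × 6.11 × (22.75 + 17.8) × √11.1 = 0.0023 × 6.11 × 40.55 × 3.3317 = 1.8986 mm/d
Over 28 days: 1.8986 × 28 = 53.161 mm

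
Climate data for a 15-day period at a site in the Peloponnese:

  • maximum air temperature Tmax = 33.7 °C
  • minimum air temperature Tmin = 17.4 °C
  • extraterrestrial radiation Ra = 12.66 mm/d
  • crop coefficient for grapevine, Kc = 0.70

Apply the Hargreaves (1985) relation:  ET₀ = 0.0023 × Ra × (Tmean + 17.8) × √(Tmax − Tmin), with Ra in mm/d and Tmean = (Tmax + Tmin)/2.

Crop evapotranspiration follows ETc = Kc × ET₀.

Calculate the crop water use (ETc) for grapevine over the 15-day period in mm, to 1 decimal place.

Tmean = (33.7 + 17.4)/2 = 25.55 °C
ET₀ = 0.0023 × 12.66 × (25.55 + 17.8) × √16.3 = 0.0023 × 12.66 × 43.35 × 4.0373 = 5.0961 mm/d
ETc = Kc × ET₀ = 0.70 × 5.0961 = 3.5673 mm/d
Over 15 days: 3.5673 × 15 = 53.510 mm

53.5 mm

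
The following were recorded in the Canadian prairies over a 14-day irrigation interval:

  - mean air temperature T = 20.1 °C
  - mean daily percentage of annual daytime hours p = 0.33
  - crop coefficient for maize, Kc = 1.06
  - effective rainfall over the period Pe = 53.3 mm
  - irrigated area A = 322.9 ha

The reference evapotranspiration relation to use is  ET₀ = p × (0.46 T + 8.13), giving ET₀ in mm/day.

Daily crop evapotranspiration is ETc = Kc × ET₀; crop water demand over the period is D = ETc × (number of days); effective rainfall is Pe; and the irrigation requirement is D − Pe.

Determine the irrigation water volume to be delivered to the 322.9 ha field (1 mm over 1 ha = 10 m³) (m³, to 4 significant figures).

102700 m³

ET₀ = 0.33 × (0.46 × 20.1 + 8.13) = 0.33 × 17.376 = 5.7341 mm/d
ETc = Kc × ET₀ = 1.06 × 5.7341 = 6.0781 mm/d
Crop demand D = ETc × 14 d = 6.0781 × 14 = 85.093 mm
D − Pe = 85.093 − 53.3 = 31.793 mm
Volume = 31.793 mm × 322.9 ha × 10 = 102659.6 m³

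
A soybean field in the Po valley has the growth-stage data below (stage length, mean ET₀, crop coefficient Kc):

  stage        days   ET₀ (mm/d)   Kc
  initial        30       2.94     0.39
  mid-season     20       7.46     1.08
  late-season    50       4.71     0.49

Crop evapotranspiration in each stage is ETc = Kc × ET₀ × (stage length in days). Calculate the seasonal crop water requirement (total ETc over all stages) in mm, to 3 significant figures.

311 mm

initial: 0.39 × 2.94 × 30 = 34.40 mm
mid-season: 1.08 × 7.46 × 20 = 161.14 mm
late-season: 0.49 × 4.71 × 50 = 115.40 mm
Seasonal total = 310.94 mm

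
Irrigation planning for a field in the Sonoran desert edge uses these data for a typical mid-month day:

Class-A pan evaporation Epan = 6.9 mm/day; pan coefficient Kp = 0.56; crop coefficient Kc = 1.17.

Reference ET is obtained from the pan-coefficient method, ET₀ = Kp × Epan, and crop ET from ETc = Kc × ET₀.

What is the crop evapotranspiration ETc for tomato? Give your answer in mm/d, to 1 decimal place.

4.5 mm/d

ET₀ = 0.56 × 6.9 = 3.8640 mm/d
ETc = Kc × ET₀ = 1.17 × 3.8640 = 4.5209 mm/d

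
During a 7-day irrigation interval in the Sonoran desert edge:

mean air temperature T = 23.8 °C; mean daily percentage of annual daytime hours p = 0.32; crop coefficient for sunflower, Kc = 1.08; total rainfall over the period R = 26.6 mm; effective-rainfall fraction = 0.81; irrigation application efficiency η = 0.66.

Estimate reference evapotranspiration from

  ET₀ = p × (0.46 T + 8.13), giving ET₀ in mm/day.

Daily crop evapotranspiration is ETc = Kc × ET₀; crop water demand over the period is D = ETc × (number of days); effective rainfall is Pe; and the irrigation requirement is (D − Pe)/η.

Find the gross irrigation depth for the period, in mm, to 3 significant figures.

37.3 mm

ET₀ = 0.32 × (0.46 × 23.8 + 8.13) = 0.32 × 19.078 = 6.1050 mm/d
ETc = Kc × ET₀ = 1.08 × 6.1050 = 6.5934 mm/d
Crop demand D = ETc × 7 d = 6.5934 × 7 = 46.154 mm
Pe = 0.81 × 26.6 = 21.546 mm
D − Pe = 46.154 − 21.546 = 24.608 mm
Gross irrigation = 24.608 / 0.66 = 37.285 mm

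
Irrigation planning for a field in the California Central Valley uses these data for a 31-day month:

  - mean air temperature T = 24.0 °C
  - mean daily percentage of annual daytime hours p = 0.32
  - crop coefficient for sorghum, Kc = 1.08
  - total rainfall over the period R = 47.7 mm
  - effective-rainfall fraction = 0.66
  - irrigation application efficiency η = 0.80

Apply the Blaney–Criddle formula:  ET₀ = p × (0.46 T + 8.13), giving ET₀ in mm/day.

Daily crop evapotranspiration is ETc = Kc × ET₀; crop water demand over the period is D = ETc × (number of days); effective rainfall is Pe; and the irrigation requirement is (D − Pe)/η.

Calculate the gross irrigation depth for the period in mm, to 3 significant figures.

217 mm

ET₀ = 0.32 × (0.46 × 24.0 + 8.13) = 0.32 × 19.170 = 6.1344 mm/d
ETc = Kc × ET₀ = 1.08 × 6.1344 = 6.6252 mm/d
Crop demand D = ETc × 31 d = 6.6252 × 31 = 205.381 mm
Pe = 0.66 × 47.7 = 31.482 mm
D − Pe = 205.381 − 31.482 = 173.899 mm
Gross irrigation = 173.899 / 0.80 = 217.374 mm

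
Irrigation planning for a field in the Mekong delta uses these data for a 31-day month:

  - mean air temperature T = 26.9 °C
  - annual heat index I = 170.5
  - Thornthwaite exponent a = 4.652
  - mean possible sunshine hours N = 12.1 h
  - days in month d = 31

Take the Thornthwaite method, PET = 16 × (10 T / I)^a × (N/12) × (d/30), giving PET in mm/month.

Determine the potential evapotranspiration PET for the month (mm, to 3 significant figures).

10T/I = 10 × 26.9 / 170.5 = 1.5777
(10T/I)^a = 1.5777^4.652 = 8.3408
Uncorrected PET = 16 × 8.3408 = 133.453 mm
Correction = (N/12)(d/30) = (12.1/12)(31/30) = 1.0419
PET = 133.453 × 1.0419 = 139.045 mm/month

139 mm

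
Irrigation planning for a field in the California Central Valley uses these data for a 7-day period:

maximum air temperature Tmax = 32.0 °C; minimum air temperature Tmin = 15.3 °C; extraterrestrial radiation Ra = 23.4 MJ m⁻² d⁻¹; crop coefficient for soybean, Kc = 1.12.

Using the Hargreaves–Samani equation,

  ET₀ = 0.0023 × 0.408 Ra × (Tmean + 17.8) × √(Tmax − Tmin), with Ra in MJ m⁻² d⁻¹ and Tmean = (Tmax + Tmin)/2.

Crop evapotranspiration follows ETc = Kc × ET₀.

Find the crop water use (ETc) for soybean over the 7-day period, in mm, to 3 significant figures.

29.2 mm

Tmean = (32.0 + 15.3)/2 = 23.65 °C
0.408 Ra = 0.408 × 23.4 = 9.5472 mm/d equivalent
ET₀ = 0.0023 × 9.5472 × (23.65 + 17.8) × √16.7 = 0.0023 × 9.5472 × 41.45 × 4.0866 = 3.7196 mm/d
ETc = Kc × ET₀ = 1.12 × 3.7196 = 4.1660 mm/d
Over 7 days: 4.1660 × 7 = 29.162 mm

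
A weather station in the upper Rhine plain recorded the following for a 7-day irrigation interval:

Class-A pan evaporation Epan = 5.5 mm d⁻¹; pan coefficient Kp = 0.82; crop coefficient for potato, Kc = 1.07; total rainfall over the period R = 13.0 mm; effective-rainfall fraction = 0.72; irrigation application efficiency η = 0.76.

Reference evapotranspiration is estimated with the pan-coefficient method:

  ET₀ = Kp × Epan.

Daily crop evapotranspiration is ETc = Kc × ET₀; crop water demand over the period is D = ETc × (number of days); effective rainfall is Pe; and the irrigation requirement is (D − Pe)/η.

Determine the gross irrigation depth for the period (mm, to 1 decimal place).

32.1 mm

ET₀ = 0.82 × 5.5 = 4.5100 mm/d
ETc = Kc × ET₀ = 1.07 × 4.5100 = 4.8257 mm/d
Crop demand D = ETc × 7 d = 4.8257 × 7 = 33.780 mm
Pe = 0.72 × 13.0 = 9.360 mm
D − Pe = 33.780 − 9.360 = 24.420 mm
Gross irrigation = 24.420 / 0.76 = 32.132 mm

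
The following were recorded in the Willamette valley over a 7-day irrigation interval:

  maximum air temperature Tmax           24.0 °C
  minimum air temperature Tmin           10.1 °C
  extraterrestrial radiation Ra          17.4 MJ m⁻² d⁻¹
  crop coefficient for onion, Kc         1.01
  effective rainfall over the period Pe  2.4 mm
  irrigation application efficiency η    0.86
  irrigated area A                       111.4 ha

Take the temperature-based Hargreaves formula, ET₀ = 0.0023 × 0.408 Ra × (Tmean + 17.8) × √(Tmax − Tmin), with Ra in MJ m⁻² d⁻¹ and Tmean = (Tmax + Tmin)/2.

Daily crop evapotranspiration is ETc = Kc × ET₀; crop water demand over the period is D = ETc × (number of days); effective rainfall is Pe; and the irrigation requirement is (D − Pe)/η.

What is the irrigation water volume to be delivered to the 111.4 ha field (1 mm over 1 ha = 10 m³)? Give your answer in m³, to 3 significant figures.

16300 m³

Tmean = (24.0 + 10.1)/2 = 17.05 °C
0.408 Ra = 0.408 × 17.4 = 7.0992 mm/d equivalent
ET₀ = 0.0023 × 7.0992 × (17.05 + 17.8) × √13.9 = 0.0023 × 7.0992 × 34.85 × 3.7283 = 2.1215 mm/d
ETc = Kc × ET₀ = 1.01 × 2.1215 = 2.1427 mm/d
Crop demand D = ETc × 7 d = 2.1427 × 7 = 14.999 mm
D − Pe = 14.999 − 2.4 = 12.599 mm
Gross irrigation = 12.599 / 0.86 = 14.650 mm
Volume = 14.650 mm × 111.4 ha × 10 = 16320.1 m³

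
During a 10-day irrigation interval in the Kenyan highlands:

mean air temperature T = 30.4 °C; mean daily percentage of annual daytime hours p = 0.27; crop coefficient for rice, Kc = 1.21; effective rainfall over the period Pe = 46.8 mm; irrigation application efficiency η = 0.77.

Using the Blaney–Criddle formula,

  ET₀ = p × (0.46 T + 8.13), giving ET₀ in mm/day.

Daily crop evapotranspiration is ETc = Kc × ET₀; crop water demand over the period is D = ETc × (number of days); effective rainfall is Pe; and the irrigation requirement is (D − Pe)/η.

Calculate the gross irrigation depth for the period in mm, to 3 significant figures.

33.0 mm

ET₀ = 0.27 × (0.46 × 30.4 + 8.13) = 0.27 × 22.114 = 5.9708 mm/d
ETc = Kc × ET₀ = 1.21 × 5.9708 = 7.2247 mm/d
Crop demand D = ETc × 10 d = 7.2247 × 10 = 72.247 mm
D − Pe = 72.247 − 46.8 = 25.447 mm
Gross irrigation = 25.447 / 0.77 = 33.048 mm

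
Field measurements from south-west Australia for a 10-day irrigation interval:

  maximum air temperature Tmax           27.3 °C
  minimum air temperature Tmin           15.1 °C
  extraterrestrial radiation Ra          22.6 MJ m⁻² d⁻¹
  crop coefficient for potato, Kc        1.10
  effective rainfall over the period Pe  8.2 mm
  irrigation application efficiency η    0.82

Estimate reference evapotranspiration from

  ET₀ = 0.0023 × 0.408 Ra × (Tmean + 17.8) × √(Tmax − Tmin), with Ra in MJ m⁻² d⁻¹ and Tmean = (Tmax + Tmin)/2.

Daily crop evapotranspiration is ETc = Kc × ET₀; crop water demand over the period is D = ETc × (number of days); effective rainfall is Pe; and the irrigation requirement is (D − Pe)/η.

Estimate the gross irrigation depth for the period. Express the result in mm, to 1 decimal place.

28.8 mm

Tmean = (27.3 + 15.1)/2 = 21.20 °C
0.408 Ra = 0.408 × 22.6 = 9.2208 mm/d equivalent
ET₀ = 0.0023 × 9.2208 × (21.20 + 17.8) × √12.2 = 0.0023 × 9.2208 × 39.00 × 3.4928 = 2.8889 mm/d
ETc = Kc × ET₀ = 1.10 × 2.8889 = 3.1778 mm/d
Crop demand D = ETc × 10 d = 3.1778 × 10 = 31.778 mm
D − Pe = 31.778 − 8.2 = 23.578 mm
Gross irrigation = 23.578 / 0.82 = 28.754 mm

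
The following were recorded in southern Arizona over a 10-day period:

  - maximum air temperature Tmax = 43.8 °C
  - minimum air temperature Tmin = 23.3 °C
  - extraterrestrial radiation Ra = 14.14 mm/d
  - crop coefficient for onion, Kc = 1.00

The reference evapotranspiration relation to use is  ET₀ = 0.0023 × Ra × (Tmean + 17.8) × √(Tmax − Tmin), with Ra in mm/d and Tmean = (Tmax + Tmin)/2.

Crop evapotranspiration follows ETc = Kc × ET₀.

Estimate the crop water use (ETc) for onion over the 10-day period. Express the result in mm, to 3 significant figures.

75.6 mm

Tmean = (43.8 + 23.3)/2 = 33.55 °C
ET₀ = 0.0023 × 14.14 × (33.55 + 17.8) × √20.5 = 0.0023 × 14.14 × 51.35 × 4.5277 = 7.5613 mm/d
ETc = Kc × ET₀ = 1.00 × 7.5613 = 7.5613 mm/d
Over 10 days: 7.5613 × 10 = 75.613 mm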